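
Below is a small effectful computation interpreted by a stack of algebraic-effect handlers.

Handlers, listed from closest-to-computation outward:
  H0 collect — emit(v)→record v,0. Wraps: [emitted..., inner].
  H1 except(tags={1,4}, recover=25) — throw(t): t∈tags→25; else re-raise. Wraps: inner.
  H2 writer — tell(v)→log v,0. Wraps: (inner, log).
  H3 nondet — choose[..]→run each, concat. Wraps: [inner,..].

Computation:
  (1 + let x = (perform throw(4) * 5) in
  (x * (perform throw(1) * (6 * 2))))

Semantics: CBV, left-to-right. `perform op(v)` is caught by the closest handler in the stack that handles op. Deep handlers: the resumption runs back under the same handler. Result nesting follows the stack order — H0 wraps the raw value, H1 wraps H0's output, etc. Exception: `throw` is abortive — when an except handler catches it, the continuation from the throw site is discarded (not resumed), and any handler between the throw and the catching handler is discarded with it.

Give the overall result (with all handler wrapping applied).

Step-by-step:
throw(4) @ H1 caught ⇒ 25
H2 returns (25, ())
H3 returns [(25, ())]
= [(25, ())]

Answer: [(25, ())]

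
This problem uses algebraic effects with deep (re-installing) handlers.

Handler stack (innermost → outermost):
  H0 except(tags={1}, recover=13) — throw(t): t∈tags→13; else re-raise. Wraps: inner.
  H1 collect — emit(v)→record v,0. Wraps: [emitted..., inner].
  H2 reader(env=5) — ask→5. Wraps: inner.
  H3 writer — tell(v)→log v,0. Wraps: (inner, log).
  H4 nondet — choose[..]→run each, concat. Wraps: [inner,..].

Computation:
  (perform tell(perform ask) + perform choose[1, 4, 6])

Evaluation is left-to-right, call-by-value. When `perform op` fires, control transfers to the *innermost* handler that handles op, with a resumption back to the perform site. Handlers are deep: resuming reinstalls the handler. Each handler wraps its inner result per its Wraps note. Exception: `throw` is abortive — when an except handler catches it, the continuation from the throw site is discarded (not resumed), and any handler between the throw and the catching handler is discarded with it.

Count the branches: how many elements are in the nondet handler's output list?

Working:
ask @ H2 ⇒ 5
tell(5) @ H3 ⇒ log+=5
choose[1, 4, 6] @ H4
  branch[0] choose=1:
    H0 returns 1
    H1 returns [1]
    H2 returns [1]
    H3 returns ([1], (5))
    H4 returns [([1], (5))]
  branch[1] choose=4:
    H0 returns 4
    H1 returns [4]
    H2 returns [4]
    H3 returns ([4], (5))
    H4 returns [([4], (5))]
  branch[2] choose=6:
    H0 returns 6
    H1 returns [6]
    H2 returns [6]
    H3 returns ([6], (5))
    H4 returns [([6], (5))]
= [([1], (5)), ([4], (5)), ([6], (5))]

Answer: 3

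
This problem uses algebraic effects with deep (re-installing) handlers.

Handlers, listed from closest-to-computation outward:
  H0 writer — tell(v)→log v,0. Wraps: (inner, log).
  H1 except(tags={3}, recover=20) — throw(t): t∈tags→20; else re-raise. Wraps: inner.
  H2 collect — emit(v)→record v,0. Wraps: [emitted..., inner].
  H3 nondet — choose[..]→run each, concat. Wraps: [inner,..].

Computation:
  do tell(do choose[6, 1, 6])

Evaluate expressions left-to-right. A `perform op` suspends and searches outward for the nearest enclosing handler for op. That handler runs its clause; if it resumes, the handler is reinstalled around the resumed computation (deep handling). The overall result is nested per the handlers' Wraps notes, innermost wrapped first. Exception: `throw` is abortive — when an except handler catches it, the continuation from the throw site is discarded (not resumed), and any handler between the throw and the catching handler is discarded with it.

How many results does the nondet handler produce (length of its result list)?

Answer: 3

Working:
choose[6, 1, 6] @ H3
  branch[0] choose=6:
    tell(6) @ H0 ⇒ log+=6
    H0 returns (0, (6))
    H1 returns (0, (6))
    H2 returns [(0, (6))]
    H3 returns [[(0, (6))]]
  branch[1] choose=1:
    tell(1) @ H0 ⇒ log+=1
    H0 returns (0, (1))
    H1 returns (0, (1))
    H2 returns [(0, (1))]
    H3 returns [[(0, (1))]]
  branch[2] choose=6:
    tell(6) @ H0 ⇒ log+=6
    H0 returns (0, (6))
    H1 returns (0, (6))
    H2 returns [(0, (6))]
    H3 returns [[(0, (6))]]
= [[(0, (6))], [(0, (1))], [(0, (6))]]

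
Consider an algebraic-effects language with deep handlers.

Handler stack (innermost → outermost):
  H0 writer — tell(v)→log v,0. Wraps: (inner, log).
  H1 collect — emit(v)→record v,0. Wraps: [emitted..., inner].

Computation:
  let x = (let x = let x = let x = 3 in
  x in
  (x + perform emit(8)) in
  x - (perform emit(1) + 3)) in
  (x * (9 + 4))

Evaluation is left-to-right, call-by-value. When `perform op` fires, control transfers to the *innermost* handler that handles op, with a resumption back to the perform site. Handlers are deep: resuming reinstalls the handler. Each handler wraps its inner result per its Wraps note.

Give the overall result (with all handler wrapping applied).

Answer: [8, 1, (0, ())]

Evaluation trace:
emit(8) @ H1 ⇒ out+=8
emit(1) @ H1 ⇒ out+=1
H0 returns (0, ())
H1 returns [8, 1, (0, ())]
= [8, 1, (0, ())]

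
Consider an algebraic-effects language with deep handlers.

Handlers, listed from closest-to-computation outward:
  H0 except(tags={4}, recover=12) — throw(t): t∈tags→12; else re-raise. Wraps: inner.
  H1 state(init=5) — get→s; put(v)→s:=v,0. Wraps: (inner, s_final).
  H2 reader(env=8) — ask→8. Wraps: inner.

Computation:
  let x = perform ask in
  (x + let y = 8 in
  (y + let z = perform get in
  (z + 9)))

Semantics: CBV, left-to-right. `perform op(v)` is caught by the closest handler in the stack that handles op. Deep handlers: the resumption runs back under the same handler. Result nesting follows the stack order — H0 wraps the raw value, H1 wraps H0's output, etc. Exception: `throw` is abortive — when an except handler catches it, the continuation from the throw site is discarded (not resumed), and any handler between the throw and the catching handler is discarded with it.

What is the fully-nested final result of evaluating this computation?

Step-by-step:
ask @ H2 ⇒ 8
get @ H1 ⇒ 5
H0 returns 30
H1 returns (30, 5)
H2 returns (30, 5)
= (30, 5)

Answer: (30, 5)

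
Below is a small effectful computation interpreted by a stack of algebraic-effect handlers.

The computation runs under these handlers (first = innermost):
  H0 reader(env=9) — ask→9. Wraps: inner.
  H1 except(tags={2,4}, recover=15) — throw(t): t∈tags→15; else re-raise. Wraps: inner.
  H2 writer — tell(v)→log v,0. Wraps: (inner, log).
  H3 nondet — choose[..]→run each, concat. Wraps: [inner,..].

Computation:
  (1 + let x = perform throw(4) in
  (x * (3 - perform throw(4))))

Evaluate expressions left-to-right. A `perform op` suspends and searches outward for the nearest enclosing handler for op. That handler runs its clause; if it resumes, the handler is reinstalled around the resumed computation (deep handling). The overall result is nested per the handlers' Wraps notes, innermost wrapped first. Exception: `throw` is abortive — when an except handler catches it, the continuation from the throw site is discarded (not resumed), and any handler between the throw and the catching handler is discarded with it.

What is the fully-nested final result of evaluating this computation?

Working:
throw(4) @ H1 caught ⇒ 15
H2 returns (15, ())
H3 returns [(15, ())]
= [(15, ())]

Answer: [(15, ())]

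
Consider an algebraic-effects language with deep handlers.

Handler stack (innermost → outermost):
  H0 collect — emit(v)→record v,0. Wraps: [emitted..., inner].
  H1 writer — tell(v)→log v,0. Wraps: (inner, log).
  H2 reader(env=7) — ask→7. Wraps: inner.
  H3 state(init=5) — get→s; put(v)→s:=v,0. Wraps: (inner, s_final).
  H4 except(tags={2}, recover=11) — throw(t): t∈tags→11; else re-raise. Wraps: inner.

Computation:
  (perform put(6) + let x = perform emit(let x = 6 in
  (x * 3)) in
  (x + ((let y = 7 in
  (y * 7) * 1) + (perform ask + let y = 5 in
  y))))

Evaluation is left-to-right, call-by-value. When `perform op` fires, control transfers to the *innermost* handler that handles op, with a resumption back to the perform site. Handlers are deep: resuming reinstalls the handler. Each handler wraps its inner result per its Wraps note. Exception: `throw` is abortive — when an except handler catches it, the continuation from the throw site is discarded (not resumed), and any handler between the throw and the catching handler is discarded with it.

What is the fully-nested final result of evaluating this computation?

Evaluation trace:
put(6) @ H3 ⇒ s:=6
emit(18) @ H0 ⇒ out+=18
ask @ H2 ⇒ 7
H0 returns [18, 61]
H1 returns ([18, 61], ())
H2 returns ([18, 61], ())
H3 returns (([18, 61], ()), 6)
H4 returns (([18, 61], ()), 6)
= (([18, 61], ()), 6)

Answer: (([18, 61], ()), 6)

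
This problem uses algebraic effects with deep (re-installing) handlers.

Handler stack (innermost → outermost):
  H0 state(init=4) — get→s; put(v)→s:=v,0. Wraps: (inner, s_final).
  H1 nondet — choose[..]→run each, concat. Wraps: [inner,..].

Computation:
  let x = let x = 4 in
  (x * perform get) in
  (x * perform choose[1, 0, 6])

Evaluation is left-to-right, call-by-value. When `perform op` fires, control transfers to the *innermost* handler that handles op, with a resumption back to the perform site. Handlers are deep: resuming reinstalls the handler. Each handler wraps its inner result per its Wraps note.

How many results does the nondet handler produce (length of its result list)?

Evaluation trace:
get @ H0 ⇒ 4
choose[1, 0, 6] @ H1
  branch[0] choose=1:
    H0 returns (16, 4)
    H1 returns [(16, 4)]
  branch[1] choose=0:
    H0 returns (0, 4)
    H1 returns [(0, 4)]
  branch[2] choose=6:
    H0 returns (96, 4)
    H1 returns [(96, 4)]
= [(16, 4), (0, 4), (96, 4)]

Answer: 3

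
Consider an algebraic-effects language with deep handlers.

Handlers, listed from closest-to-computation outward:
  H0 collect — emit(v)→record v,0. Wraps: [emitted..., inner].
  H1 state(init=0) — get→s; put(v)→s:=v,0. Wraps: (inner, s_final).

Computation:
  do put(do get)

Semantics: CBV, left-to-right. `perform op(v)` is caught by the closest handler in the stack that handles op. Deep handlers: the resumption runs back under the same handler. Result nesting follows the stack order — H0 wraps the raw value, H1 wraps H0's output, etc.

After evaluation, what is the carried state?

Answer: 0

Working:
get @ H1 ⇒ 0
put(0) @ H1 ⇒ s:=0
H0 returns [0]
H1 returns ([0], 0)
= ([0], 0)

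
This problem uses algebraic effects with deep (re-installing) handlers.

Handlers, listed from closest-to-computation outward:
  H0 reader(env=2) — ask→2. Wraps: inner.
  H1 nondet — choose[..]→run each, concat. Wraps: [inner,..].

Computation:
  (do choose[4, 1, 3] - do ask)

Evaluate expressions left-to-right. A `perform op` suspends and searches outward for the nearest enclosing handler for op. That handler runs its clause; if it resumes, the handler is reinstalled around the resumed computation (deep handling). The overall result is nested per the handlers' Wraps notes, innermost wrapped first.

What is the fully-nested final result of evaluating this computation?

Evaluation trace:
choose[4, 1, 3] @ H1
  branch[0] choose=4:
    ask @ H0 ⇒ 2
    H0 returns 2
    H1 returns [2]
  branch[1] choose=1:
    ask @ H0 ⇒ 2
    H0 returns -1
    H1 returns [-1]
  branch[2] choose=3:
    ask @ H0 ⇒ 2
    H0 returns 1
    H1 returns [1]
= [2, -1, 1]

Answer: [2, -1, 1]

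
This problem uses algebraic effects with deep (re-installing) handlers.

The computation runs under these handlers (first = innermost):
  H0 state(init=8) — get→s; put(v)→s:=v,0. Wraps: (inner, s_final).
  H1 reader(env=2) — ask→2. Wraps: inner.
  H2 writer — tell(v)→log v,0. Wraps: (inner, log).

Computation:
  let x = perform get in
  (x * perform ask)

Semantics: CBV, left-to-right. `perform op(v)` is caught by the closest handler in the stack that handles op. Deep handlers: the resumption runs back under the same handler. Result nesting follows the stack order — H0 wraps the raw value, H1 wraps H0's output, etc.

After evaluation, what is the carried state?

Answer: 8

Evaluation trace:
get @ H0 ⇒ 8
ask @ H1 ⇒ 2
H0 returns (16, 8)
H1 returns (16, 8)
H2 returns ((16, 8), ())
= ((16, 8), ())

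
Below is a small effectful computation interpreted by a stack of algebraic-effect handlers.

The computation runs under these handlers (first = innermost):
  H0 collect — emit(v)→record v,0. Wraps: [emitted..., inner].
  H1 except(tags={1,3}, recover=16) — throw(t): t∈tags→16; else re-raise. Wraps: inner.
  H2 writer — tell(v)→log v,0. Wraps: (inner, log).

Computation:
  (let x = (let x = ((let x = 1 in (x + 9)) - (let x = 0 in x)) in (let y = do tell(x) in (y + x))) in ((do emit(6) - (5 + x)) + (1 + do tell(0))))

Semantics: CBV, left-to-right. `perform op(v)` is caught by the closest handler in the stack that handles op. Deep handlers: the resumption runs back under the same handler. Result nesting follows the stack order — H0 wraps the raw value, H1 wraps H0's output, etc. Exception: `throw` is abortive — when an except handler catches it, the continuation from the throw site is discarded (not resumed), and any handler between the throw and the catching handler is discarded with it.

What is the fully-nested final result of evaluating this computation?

Step-by-step:
tell(10) @ H2 ⇒ log+=10
emit(6) @ H0 ⇒ out+=6
tell(0) @ H2 ⇒ log+=0
H0 returns [6, -14]
H1 returns [6, -14]
H2 returns ([6, -14], (10, 0))
= ([6, -14], (10, 0))

Answer: ([6, -14], (10, 0))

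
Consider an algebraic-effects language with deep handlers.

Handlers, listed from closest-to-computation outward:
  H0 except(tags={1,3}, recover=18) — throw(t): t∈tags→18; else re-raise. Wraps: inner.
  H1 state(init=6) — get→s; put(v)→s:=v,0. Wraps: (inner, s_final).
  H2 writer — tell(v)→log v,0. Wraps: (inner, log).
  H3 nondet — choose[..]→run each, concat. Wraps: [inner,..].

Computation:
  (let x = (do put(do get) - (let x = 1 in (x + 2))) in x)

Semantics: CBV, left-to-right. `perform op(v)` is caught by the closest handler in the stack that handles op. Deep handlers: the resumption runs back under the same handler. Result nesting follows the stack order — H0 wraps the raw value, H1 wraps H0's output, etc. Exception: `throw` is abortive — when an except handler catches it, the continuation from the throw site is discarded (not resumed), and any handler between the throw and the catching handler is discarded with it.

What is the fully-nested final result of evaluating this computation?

Working:
get @ H1 ⇒ 6
put(6) @ H1 ⇒ s:=6
H0 returns -3
H1 returns (-3, 6)
H2 returns ((-3, 6), ())
H3 returns [((-3, 6), ())]
= [((-3, 6), ())]

Answer: [((-3, 6), ())]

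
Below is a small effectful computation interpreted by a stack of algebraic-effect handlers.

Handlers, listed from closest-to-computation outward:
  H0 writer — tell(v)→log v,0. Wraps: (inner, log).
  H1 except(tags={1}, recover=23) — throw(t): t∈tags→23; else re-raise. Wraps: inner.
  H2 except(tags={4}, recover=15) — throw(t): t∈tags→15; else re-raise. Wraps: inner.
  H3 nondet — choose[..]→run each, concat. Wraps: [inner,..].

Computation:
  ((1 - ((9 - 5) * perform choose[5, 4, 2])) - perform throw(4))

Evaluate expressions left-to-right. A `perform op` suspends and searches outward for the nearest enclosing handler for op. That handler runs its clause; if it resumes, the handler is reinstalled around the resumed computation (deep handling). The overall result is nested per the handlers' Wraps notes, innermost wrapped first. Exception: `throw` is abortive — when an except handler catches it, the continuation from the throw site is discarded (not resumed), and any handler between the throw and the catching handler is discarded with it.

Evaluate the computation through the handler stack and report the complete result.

Answer: [15, 15, 15]

Working:
choose[5, 4, 2] @ H3
  branch[0] choose=5:
    throw(4) @ H1 re-raised
    throw(4) @ H2 caught ⇒ 15
    H3 returns [15]
  branch[1] choose=4:
    throw(4) @ H1 re-raised
    throw(4) @ H2 caught ⇒ 15
    H3 returns [15]
  branch[2] choose=2:
    throw(4) @ H1 re-raised
    throw(4) @ H2 caught ⇒ 15
    H3 returns [15]
= [15, 15, 15]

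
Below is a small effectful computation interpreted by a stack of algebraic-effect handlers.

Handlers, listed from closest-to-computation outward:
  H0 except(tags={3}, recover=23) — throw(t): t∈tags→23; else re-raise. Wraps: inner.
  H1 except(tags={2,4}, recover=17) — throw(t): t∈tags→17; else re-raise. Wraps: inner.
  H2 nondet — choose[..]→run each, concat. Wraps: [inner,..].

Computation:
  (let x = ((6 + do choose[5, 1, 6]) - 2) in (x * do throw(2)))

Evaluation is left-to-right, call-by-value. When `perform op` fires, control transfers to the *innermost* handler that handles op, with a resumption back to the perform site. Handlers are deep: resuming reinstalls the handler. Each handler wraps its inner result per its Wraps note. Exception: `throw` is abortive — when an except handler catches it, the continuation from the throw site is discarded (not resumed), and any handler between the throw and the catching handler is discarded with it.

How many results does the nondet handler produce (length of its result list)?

Step-by-step:
choose[5, 1, 6] @ H2
  branch[0] choose=5:
    throw(2) @ H0 re-raised
    throw(2) @ H1 caught ⇒ 17
    H2 returns [17]
  branch[1] choose=1:
    throw(2) @ H0 re-raised
    throw(2) @ H1 caught ⇒ 17
    H2 returns [17]
  branch[2] choose=6:
    throw(2) @ H0 re-raised
    throw(2) @ H1 caught ⇒ 17
    H2 returns [17]
= [17, 17, 17]

Answer: 3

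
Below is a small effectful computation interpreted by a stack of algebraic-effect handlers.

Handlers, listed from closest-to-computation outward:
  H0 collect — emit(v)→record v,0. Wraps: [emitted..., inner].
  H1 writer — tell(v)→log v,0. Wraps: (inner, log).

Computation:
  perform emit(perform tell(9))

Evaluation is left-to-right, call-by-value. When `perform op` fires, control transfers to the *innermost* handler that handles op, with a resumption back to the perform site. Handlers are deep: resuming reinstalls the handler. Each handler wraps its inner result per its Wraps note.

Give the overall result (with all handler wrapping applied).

Answer: ([0, 0], (9))

Step-by-step:
tell(9) @ H1 ⇒ log+=9
emit(0) @ H0 ⇒ out+=0
H0 returns [0, 0]
H1 returns ([0, 0], (9))
= ([0, 0], (9))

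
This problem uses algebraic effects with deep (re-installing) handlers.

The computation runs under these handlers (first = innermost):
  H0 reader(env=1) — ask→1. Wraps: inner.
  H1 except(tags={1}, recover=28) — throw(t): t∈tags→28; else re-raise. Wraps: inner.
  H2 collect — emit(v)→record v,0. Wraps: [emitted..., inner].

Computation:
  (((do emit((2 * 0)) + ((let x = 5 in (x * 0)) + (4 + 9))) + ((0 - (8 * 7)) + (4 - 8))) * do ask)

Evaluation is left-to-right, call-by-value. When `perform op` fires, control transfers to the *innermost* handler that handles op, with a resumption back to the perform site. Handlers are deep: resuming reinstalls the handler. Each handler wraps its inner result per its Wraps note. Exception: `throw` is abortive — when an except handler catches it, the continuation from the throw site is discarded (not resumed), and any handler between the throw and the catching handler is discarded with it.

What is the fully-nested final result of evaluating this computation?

Working:
emit(0) @ H2 ⇒ out+=0
ask @ H0 ⇒ 1
H0 returns -47
H1 returns -47
H2 returns [0, -47]
= [0, -47]

Answer: [0, -47]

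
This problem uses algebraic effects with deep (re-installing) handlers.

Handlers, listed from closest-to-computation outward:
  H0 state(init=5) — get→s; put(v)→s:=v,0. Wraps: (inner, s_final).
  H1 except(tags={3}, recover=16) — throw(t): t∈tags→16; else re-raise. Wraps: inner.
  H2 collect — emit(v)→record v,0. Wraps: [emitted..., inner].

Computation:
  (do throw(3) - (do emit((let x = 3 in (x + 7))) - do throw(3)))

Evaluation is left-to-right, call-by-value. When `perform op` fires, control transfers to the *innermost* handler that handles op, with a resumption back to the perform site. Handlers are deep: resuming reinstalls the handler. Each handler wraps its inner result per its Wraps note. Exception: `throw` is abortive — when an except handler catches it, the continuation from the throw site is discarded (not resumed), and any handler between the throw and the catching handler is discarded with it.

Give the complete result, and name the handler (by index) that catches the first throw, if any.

Answer: [16] ; first throw caught by: H1

Working:
throw(3) @ H1 caught ⇒ 16
H2 returns [16]
= [16]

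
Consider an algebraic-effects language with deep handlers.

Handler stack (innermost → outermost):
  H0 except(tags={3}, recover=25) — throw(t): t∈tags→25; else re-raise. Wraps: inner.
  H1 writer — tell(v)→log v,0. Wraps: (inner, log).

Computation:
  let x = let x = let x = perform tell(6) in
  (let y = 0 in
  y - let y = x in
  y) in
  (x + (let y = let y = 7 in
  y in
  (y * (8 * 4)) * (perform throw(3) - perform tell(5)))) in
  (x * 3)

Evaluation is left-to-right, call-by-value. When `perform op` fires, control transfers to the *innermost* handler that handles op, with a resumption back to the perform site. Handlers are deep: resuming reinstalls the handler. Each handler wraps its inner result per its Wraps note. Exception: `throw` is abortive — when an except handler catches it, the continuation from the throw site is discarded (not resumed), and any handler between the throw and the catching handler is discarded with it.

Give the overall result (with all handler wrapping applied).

Answer: (25, (6))

Step-by-step:
tell(6) @ H1 ⇒ log+=6
throw(3) @ H0 caught ⇒ 25
H1 returns (25, (6))
= (25, (6))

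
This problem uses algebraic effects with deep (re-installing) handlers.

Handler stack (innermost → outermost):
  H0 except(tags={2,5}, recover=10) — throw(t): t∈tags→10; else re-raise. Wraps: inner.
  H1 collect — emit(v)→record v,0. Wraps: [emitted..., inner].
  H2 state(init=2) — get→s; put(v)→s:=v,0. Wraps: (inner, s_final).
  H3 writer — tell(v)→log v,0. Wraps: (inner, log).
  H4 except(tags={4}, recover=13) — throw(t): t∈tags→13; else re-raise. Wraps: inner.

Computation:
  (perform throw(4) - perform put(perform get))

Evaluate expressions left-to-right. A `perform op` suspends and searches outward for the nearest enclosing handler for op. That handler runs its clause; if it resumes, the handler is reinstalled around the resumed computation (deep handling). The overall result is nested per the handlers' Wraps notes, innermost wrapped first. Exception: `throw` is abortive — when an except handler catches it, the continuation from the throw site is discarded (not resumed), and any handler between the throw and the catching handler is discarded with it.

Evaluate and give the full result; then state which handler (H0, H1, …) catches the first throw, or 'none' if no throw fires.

Answer: 13 ; first throw caught by: H4

Step-by-step:
throw(4) @ H0 re-raised
throw(4) @ H4 caught ⇒ 13
= 13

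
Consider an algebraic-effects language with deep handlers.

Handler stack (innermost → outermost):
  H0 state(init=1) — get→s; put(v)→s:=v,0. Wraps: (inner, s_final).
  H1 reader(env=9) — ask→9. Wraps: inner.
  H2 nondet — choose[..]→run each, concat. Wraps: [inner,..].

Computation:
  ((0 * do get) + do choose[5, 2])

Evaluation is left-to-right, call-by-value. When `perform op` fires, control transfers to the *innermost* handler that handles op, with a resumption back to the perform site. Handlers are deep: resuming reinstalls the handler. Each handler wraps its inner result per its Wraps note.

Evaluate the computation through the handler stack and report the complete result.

Working:
get @ H0 ⇒ 1
choose[5, 2] @ H2
  branch[0] choose=5:
    H0 returns (5, 1)
    H1 returns (5, 1)
    H2 returns [(5, 1)]
  branch[1] choose=2:
    H0 returns (2, 1)
    H1 returns (2, 1)
    H2 returns [(2, 1)]
= [(5, 1), (2, 1)]

Answer: [(5, 1), (2, 1)]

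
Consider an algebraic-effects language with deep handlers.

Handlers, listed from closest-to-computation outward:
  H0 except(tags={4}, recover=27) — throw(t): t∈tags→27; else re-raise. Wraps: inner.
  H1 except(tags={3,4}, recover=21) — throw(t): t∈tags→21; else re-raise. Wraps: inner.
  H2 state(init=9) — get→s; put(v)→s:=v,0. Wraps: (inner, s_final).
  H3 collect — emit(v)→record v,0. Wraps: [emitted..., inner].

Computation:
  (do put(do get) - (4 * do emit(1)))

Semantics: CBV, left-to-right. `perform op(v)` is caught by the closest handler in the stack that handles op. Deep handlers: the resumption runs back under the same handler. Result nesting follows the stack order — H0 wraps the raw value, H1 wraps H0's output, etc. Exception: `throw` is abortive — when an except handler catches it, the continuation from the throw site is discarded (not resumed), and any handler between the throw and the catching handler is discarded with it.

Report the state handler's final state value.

Step-by-step:
get @ H2 ⇒ 9
put(9) @ H2 ⇒ s:=9
emit(1) @ H3 ⇒ out+=1
H0 returns 0
H1 returns 0
H2 returns (0, 9)
H3 returns [1, (0, 9)]
= [1, (0, 9)]

Answer: 9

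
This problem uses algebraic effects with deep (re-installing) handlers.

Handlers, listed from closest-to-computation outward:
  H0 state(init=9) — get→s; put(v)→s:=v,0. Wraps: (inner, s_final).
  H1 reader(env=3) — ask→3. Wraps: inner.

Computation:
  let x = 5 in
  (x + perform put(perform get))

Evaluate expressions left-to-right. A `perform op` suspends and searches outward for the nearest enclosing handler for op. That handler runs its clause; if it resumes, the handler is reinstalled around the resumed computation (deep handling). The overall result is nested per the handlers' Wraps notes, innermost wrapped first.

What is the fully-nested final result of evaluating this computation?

Answer: (5, 9)

Step-by-step:
get @ H0 ⇒ 9
put(9) @ H0 ⇒ s:=9
H0 returns (5, 9)
H1 returns (5, 9)
= (5, 9)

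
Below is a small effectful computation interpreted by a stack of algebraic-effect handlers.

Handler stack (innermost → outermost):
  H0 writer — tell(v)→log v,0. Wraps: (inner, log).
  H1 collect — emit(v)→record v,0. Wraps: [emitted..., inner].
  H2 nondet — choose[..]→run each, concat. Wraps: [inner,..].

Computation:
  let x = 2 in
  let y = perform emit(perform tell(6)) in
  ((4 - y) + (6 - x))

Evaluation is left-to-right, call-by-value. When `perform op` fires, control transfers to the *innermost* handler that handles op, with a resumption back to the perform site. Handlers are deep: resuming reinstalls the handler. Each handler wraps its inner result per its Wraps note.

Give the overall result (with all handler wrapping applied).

Answer: [[0, (8, (6))]]

Step-by-step:
tell(6) @ H0 ⇒ log+=6
emit(0) @ H1 ⇒ out+=0
H0 returns (8, (6))
H1 returns [0, (8, (6))]
H2 returns [[0, (8, (6))]]
= [[0, (8, (6))]]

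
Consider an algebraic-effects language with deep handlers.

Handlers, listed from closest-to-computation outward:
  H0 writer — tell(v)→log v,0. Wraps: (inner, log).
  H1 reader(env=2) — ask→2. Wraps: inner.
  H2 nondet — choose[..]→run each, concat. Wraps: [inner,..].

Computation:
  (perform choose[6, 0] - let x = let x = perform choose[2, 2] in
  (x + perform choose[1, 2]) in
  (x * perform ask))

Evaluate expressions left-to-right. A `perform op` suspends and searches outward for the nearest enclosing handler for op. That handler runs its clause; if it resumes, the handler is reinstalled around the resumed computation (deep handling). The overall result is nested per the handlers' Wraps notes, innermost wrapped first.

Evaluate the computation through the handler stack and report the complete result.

Answer: [(0, ()), (-2, ()), (0, ()), (-2, ()), (-6, ()), (-8, ()), (-6, ()), (-8, ())]

Step-by-step:
choose[6, 0] @ H2
  branch[0] choose=6:
    choose[2, 2] @ H2
      branch[0] choose=2:
        choose[1, 2] @ H2
          branch[0] choose=1:
            ask @ H1 ⇒ 2
            H0 returns (0, ())
            H1 returns (0, ())
            H2 returns [(0, ())]
          branch[1] choose=2:
            ask @ H1 ⇒ 2
            H0 returns (-2, ())
            H1 returns (-2, ())
            H2 returns [(-2, ())]
      branch[1] choose=2:
        choose[1, 2] @ H2
          branch[0] choose=1:
            ask @ H1 ⇒ 2
            H0 returns (0, ())
            H1 returns (0, ())
            H2 returns [(0, ())]
          branch[1] choose=2:
            ask @ H1 ⇒ 2
            H0 returns (-2, ())
            H1 returns (-2, ())
            H2 returns [(-2, ())]
  branch[1] choose=0:
    choose[2, 2] @ H2
      branch[0] choose=2:
        choose[1, 2] @ H2
          branch[0] choose=1:
            ask @ H1 ⇒ 2
            H0 returns (-6, ())
            H1 returns (-6, ())
            H2 returns [(-6, ())]
          branch[1] choose=2:
            ask @ H1 ⇒ 2
            H0 returns (-8, ())
            H1 returns (-8, ())
            H2 returns [(-8, ())]
      branch[1] choose=2:
        choose[1, 2] @ H2
          branch[0] choose=1:
            ask @ H1 ⇒ 2
            H0 returns (-6, ())
            H1 returns (-6, ())
            H2 returns [(-6, ())]
          branch[1] choose=2:
            ask @ H1 ⇒ 2
            H0 returns (-8, ())
            H1 returns (-8, ())
            H2 returns [(-8, ())]
= [(0, ()), (-2, ()), (0, ()), (-2, ()), (-6, ()), (-8, ()), (-6, ()), (-8, ())]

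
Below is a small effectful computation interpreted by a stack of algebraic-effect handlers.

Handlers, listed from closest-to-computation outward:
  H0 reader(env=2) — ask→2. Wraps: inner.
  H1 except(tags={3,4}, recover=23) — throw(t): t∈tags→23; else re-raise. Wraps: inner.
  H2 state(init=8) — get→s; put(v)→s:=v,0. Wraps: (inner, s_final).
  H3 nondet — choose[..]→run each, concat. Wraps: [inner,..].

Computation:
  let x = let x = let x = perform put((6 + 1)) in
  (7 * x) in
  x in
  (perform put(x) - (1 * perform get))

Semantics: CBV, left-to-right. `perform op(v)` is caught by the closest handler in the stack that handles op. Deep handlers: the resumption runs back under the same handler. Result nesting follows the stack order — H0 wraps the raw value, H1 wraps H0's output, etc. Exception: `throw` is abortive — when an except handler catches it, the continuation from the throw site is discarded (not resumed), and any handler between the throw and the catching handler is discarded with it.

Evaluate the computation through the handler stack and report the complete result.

Answer: [(0, 0)]

Working:
put(7) @ H2 ⇒ s:=7
put(0) @ H2 ⇒ s:=0
get @ H2 ⇒ 0
H0 returns 0
H1 returns 0
H2 returns (0, 0)
H3 returns [(0, 0)]
= [(0, 0)]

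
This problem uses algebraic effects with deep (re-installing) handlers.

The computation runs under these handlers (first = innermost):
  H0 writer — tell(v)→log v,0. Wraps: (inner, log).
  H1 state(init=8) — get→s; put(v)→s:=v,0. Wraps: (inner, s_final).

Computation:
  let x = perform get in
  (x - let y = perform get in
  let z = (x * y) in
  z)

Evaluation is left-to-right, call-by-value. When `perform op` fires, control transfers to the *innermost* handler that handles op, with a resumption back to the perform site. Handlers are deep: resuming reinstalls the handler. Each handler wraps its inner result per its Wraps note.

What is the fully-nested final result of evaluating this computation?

Answer: ((-56, ()), 8)

Step-by-step:
get @ H1 ⇒ 8
get @ H1 ⇒ 8
H0 returns (-56, ())
H1 returns ((-56, ()), 8)
= ((-56, ()), 8)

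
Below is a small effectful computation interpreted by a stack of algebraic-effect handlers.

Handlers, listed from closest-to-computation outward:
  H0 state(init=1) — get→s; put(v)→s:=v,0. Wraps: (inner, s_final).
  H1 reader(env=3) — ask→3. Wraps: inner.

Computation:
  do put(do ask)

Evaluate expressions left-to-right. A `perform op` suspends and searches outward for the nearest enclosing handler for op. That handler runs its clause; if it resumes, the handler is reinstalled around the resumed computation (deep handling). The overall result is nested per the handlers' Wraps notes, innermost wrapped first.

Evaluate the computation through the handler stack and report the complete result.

Answer: (0, 3)

Step-by-step:
ask @ H1 ⇒ 3
put(3) @ H0 ⇒ s:=3
H0 returns (0, 3)
H1 returns (0, 3)
= (0, 3)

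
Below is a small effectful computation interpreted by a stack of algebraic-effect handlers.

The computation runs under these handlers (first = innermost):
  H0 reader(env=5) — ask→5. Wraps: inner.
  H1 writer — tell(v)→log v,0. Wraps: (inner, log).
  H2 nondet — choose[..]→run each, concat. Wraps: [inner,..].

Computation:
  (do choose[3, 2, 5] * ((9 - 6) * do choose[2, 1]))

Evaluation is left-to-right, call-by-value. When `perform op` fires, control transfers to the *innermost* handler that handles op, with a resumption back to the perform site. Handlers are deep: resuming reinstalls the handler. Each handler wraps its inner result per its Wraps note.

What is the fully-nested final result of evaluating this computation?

Answer: [(18, ()), (9, ()), (12, ()), (6, ()), (30, ()), (15, ())]

Step-by-step:
choose[3, 2, 5] @ H2
  branch[0] choose=3:
    choose[2, 1] @ H2
      branch[0] choose=2:
        H0 returns 18
        H1 returns (18, ())
        H2 returns [(18, ())]
      branch[1] choose=1:
        H0 returns 9
        H1 returns (9, ())
        H2 returns [(9, ())]
  branch[1] choose=2:
    choose[2, 1] @ H2
      branch[0] choose=2:
        H0 returns 12
        H1 returns (12, ())
        H2 returns [(12, ())]
      branch[1] choose=1:
        H0 returns 6
        H1 returns (6, ())
        H2 returns [(6, ())]
  branch[2] choose=5:
    choose[2, 1] @ H2
      branch[0] choose=2:
        H0 returns 30
        H1 returns (30, ())
        H2 returns [(30, ())]
      branch[1] choose=1:
        H0 returns 15
        H1 returns (15, ())
        H2 returns [(15, ())]
= [(18, ()), (9, ()), (12, ()), (6, ()), (30, ()), (15, ())]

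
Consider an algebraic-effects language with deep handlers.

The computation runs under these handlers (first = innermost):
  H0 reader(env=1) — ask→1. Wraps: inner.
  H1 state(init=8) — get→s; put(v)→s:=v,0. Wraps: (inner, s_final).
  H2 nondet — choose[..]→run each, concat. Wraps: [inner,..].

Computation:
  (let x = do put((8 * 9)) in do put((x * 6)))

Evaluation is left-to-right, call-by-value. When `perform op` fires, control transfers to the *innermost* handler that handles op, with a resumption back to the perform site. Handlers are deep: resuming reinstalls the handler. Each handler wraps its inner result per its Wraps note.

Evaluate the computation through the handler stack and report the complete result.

Evaluation trace:
put(72) @ H1 ⇒ s:=72
put(0) @ H1 ⇒ s:=0
H0 returns 0
H1 returns (0, 0)
H2 returns [(0, 0)]
= [(0, 0)]

Answer: [(0, 0)]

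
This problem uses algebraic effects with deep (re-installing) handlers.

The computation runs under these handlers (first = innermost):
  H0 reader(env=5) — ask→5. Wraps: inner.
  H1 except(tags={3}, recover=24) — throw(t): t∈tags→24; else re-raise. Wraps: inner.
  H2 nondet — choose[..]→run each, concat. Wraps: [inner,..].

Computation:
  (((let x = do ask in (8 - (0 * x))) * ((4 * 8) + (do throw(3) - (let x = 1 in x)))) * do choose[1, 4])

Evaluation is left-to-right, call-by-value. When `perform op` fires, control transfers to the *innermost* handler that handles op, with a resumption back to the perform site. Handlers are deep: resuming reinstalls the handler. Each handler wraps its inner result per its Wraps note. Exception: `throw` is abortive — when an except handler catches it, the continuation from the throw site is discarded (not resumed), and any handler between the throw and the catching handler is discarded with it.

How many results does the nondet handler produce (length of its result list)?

Answer: 1

Step-by-step:
ask @ H0 ⇒ 5
throw(3) @ H1 caught ⇒ 24
H2 returns [24]
= [24]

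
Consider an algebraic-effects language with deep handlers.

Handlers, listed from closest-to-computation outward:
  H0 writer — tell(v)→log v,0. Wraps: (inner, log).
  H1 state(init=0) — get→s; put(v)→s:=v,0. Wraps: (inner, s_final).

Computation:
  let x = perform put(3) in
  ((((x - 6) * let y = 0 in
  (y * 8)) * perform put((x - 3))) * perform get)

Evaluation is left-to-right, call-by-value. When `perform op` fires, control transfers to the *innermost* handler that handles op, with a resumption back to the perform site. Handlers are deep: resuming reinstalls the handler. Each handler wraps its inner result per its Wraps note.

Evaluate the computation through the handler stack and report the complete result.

Answer: ((0, ()), -3)

Evaluation trace:
put(3) @ H1 ⇒ s:=3
put(-3) @ H1 ⇒ s:=-3
get @ H1 ⇒ -3
H0 returns (0, ())
H1 returns ((0, ()), -3)
= ((0, ()), -3)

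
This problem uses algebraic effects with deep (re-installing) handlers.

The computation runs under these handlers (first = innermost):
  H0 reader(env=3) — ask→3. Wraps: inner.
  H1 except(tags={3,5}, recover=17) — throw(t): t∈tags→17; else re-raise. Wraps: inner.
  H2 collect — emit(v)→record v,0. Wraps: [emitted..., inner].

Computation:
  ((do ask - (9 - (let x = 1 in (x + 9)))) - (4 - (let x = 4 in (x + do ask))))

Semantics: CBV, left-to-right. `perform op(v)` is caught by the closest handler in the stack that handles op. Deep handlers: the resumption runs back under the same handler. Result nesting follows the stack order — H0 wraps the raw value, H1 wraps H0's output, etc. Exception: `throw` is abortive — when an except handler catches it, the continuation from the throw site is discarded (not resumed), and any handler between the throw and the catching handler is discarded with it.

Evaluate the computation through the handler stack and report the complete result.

Step-by-step:
ask @ H0 ⇒ 3
ask @ H0 ⇒ 3
H0 returns 7
H1 returns 7
H2 returns [7]
= [7]

Answer: [7]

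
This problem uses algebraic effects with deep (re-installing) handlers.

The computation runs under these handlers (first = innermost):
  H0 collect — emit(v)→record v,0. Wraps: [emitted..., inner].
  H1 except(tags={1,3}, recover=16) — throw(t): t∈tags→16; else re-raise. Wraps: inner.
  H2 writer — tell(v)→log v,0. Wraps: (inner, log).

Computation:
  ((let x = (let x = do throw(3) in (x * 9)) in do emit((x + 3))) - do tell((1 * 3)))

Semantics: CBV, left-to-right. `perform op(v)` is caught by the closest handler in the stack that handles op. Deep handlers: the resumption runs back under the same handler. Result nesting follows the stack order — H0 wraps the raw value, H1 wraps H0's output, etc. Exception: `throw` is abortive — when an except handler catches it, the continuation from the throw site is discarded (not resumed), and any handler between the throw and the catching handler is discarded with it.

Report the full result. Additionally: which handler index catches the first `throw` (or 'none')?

Working:
throw(3) @ H1 caught ⇒ 16
H2 returns (16, ())
= (16, ())

Answer: (16, ()) ; first throw caught by: H1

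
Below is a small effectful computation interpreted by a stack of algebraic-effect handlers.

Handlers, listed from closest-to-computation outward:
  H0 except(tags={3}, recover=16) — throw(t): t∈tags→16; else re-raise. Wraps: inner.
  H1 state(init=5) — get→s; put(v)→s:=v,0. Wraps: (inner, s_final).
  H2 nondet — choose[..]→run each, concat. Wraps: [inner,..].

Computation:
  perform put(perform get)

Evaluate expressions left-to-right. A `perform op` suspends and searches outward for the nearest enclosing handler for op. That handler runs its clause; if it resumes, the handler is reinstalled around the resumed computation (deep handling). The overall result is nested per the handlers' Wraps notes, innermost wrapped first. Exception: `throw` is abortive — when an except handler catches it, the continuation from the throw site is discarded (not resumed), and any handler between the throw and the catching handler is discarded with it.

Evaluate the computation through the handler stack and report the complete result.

Answer: [(0, 5)]

Working:
get @ H1 ⇒ 5
put(5) @ H1 ⇒ s:=5
H0 returns 0
H1 returns (0, 5)
H2 returns [(0, 5)]
= [(0, 5)]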